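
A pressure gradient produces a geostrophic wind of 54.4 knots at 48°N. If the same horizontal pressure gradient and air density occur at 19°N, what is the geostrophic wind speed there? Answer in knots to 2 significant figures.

120 knots

With the same pressure gradient and density, V_g ∝ 1/f ∝ 1/sin φ.
V₂ = V₁ · sin φ₁ / sin φ₂ = 54.4 × sin 48° / sin 19°
V₂ = 54.4 × 0.7431/0.3256 = 120 knots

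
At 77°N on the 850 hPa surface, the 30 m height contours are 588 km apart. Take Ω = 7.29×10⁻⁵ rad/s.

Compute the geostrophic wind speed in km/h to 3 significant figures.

12.7 km/h

Coriolis parameter at 77°N:
f = 2Ω sin φ = 2 × 7.29×10⁻⁵ × sin 77° = 1.42×10⁻⁴ s⁻¹
Height gradient: |∂Z/∂n| = 30 m / 588000 m = 5.10×10⁻⁵
On a pressure surface, geostrophic balance gives V_g = (g/f)|∂Z/∂n|:
V_g = 9.81 × 5.10×10⁻⁵ / 1.42×10⁻⁴ = 3.52 m/s
Converting: 3.52 m/s × 3.6 = 12.7 km/h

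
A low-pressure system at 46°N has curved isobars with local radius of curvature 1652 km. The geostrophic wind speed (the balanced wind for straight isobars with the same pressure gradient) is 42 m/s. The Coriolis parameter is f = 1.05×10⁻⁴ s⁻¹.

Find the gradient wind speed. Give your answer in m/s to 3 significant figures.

Around a low, centrifugal force acts outward with Coriolis, so pressure-gradient force balances both:
(1/ρ)|∂P/∂n| = fV + V²/R  →  V² + fR·V − fR·V_g = 0
With fR = 1.05×10⁻⁴ × 1652×10³ m = 173 m/s:
V = [−fR + √((fR)² + 4 fR V_g)]/2 = [−173 + √(173² + 4×173×42)]/2 = 35 m/s
Subgeostrophic (V < V_g = 42 m/s), as expected around a low.

35.0 m/s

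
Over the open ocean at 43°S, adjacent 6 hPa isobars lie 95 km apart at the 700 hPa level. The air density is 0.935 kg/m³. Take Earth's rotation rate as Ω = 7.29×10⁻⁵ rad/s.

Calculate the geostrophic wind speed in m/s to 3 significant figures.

Coriolis parameter at 43°S:
f = 2Ω sin φ = 2 × 7.29×10⁻⁵ × sin 43° = 9.94×10⁻⁵ s⁻¹
Pressure gradient: |∂P/∂n| = 600 Pa / 95000 m = 6.32×10⁻³ Pa/m
Geostrophic balance (pressure-gradient force = Coriolis force):
V_g = (1/(fρ)) |∂P/∂n| = 6.32×10⁻³ / (9.94×10⁻⁵ × 0.935) = 67.9 m/s

67.9 m/s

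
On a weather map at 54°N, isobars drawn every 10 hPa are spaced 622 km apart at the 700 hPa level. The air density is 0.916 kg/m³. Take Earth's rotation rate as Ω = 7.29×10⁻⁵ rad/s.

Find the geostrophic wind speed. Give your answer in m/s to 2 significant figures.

Coriolis parameter at 54°N:
f = 2Ω sin φ = 2 × 7.29×10⁻⁵ × sin 54° = 1.18×10⁻⁴ s⁻¹
Pressure gradient: |∂P/∂n| = 1000 Pa / 622000 m = 1.61×10⁻³ Pa/m
Geostrophic balance (pressure-gradient force = Coriolis force):
V_g = (1/(fρ)) |∂P/∂n| = 1.61×10⁻³ / (1.18×10⁻⁴ × 0.916) = 14.9 m/s

15 m/s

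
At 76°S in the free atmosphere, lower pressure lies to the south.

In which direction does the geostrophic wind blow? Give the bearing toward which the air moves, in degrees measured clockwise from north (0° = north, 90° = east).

090°

The pressure-gradient force points toward the south (bearing 180°).
Geostrophic balance: in the Southern Hemisphere the Coriolis force deflects motion to the left, so the geostrophic wind blows 90° to the left of the pressure-gradient force (low pressure on the right).
Rotating 180° by 90° counterclockwise gives 090° — the wind blows toward the east.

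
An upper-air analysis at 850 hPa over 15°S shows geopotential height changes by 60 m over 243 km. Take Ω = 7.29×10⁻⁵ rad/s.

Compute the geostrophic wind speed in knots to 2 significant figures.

Coriolis parameter at 15°S:
f = 2Ω sin φ = 2 × 7.29×10⁻⁵ × sin 15° = 3.77×10⁻⁵ s⁻¹
Height gradient: |∂Z/∂n| = 60 m / 243000 m = 2.47×10⁻⁴
On a pressure surface, geostrophic balance gives V_g = (g/f)|∂Z/∂n|:
V_g = 9.81 × 2.47×10⁻⁴ / 3.77×10⁻⁵ = 64.2 m/s
Converting: 64.2 m/s × 1.944 = 120 knots

120 knots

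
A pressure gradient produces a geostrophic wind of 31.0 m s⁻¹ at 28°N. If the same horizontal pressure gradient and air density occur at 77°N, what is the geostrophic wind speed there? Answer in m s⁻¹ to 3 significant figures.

14.9 m s⁻¹

With the same pressure gradient and density, V_g ∝ 1/f ∝ 1/sin φ.
V₂ = V₁ · sin φ₁ / sin φ₂ = 31.0 × sin 28° / sin 77°
V₂ = 31.0 × 0.4695/0.9744 = 14.9 m s⁻¹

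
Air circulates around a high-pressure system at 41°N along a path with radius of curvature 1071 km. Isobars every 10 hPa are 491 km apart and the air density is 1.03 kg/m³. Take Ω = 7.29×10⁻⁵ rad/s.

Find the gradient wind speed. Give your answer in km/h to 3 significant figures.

Coriolis parameter at 41°N:
f = 2Ω sin φ = 2 × 7.29×10⁻⁵ × sin 41° = 9.57×10⁻⁵ s⁻¹
Pressure gradient: |∂P/∂n| = 1000 Pa / 491000 m = 2.04×10⁻³ Pa/m
Geostrophic speed: V_g = |∂P/∂n|/(fρ) = 2.04×10⁻³/(9.57×10⁻⁵ × 1.03) = 20.7 m/s
Around a high, pressure-gradient force acts outward with centrifugal, so Coriolis balances both:
fV = (1/ρ)|∂P/∂n| + V²/R  →  V² − fR·V + fR·V_g = 0
With fR = 9.57×10⁻⁵ × 1071×10³ m = 102 m/s:
V = [fR − √((fR)² − 4 fR V_g)]/2 = [102 − √(102² − 4×102×20.7)]/2 = 28.7 m/s
Supergeostrophic (V > V_g = 20.7 m/s), as expected around a high.
Converting: 28.7 m/s × 3.6 = 103 km/h

103 km/h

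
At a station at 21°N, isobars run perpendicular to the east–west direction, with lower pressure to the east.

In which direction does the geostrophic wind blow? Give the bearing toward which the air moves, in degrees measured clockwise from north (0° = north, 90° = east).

180°

The pressure-gradient force points toward the east (bearing 090°).
Geostrophic balance: in the Northern Hemisphere the Coriolis force deflects motion to the right, so the geostrophic wind blows 90° to the right of the pressure-gradient force (low pressure on the left).
Rotating 090° by 90° clockwise gives 180° — the wind blows toward the south.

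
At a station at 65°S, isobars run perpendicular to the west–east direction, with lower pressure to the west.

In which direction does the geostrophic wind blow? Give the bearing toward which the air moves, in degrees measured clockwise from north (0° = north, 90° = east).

The pressure-gradient force points toward the west (bearing 270°).
Geostrophic balance: in the Southern Hemisphere the Coriolis force deflects motion to the left, so the geostrophic wind blows 90° to the left of the pressure-gradient force (low pressure on the right).
Rotating 270° by 90° counterclockwise gives 180° — the wind blows toward the south.

180°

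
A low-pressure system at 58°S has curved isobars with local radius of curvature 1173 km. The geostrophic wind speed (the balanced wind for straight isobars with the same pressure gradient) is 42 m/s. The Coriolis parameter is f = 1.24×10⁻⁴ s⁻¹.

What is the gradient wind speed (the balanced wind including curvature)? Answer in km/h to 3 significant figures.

Around a low, centrifugal force acts outward with Coriolis, so pressure-gradient force balances both:
(1/ρ)|∂P/∂n| = fV + V²/R  →  V² + fR·V − fR·V_g = 0
With fR = 1.24×10⁻⁴ × 1173×10³ m = 145 m/s:
V = [−fR + √((fR)² + 4 fR V_g)]/2 = [−145 + √(145² + 4×145×42)]/2 = 34 m/s
Subgeostrophic (V < V_g = 42 m/s), as expected around a low.
Converting: 34 m/s × 3.6 = 123 km/h

123 km/h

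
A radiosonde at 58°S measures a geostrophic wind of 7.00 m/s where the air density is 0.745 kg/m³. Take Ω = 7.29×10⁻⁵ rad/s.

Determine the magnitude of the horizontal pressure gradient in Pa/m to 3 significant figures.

6.45×10⁻⁴ Pa/m

Coriolis parameter at 58°S:
f = 2Ω sin φ = 2 × 7.29×10⁻⁵ × sin 58° = 1.24×10⁻⁴ s⁻¹
Geostrophic balance rearranged: |∂P/∂n| = f ρ V_g
|∂P/∂n| = 1.24×10⁻⁴ × 0.745 × 7.00 = 6.45×10⁻⁴ Pa/m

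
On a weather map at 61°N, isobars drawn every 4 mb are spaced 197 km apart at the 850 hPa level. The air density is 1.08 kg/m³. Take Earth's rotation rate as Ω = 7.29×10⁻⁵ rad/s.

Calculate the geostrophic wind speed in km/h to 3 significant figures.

53.1 km/h

Coriolis parameter at 61°N:
f = 2Ω sin φ = 2 × 7.29×10⁻⁵ × sin 61° = 1.28×10⁻⁴ s⁻¹
Pressure gradient: |∂P/∂n| = 400 Pa / 197000 m = 2.03×10⁻³ Pa/m
Geostrophic balance (pressure-gradient force = Coriolis force):
V_g = (1/(fρ)) |∂P/∂n| = 2.03×10⁻³ / (1.28×10⁻⁴ × 1.08) = 14.7 m/s
Converting: 14.7 m/s × 3.6 = 53.1 km/h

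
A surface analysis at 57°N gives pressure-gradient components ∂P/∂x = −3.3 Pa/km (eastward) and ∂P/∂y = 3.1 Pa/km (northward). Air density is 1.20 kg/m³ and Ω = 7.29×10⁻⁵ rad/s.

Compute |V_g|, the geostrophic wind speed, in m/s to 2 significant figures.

Coriolis parameter at 57°N:
f = 2Ω sin φ = 2 × 7.29×10⁻⁵ × sin 57° = 1.22×10⁻⁴ s⁻¹
Component geostrophic relations (x east, y north):
u_g = −(1/(fρ)) ∂P/∂y,  v_g = (1/(fρ)) ∂P/∂x
u_g = −(3.1×10⁻³)/(1.22×10⁻⁴ × 1.20) = −21.1 m/s;  v_g = (−3.3×10⁻³)/(1.22×10⁻⁴ × 1.20) = −22.5 m/s
|V_g| = √(u_g² + v_g²) = 30.9 m/s

31 m/s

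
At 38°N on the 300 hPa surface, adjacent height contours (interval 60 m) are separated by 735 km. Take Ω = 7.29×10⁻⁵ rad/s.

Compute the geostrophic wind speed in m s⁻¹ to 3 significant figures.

Coriolis parameter at 38°N:
f = 2Ω sin φ = 2 × 7.29×10⁻⁵ × sin 38° = 8.98×10⁻⁵ s⁻¹
Height gradient: |∂Z/∂n| = 60 m / 735000 m = 8.16×10⁻⁵
On a pressure surface, geostrophic balance gives V_g = (g/f)|∂Z/∂n|:
V_g = 9.81 × 8.16×10⁻⁵ / 8.98×10⁻⁵ = 8.92 m/s

8.92 m s⁻¹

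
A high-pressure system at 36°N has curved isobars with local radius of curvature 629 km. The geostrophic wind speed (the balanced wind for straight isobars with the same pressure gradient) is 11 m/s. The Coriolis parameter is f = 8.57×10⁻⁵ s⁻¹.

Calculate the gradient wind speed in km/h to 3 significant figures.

Around a high, pressure-gradient force acts outward with centrifugal, so Coriolis balances both:
fV = (1/ρ)|∂P/∂n| + V²/R  →  V² − fR·V + fR·V_g = 0
With fR = 8.57×10⁻⁵ × 629×10³ m = 53.9 m/s:
V = [fR − √((fR)² − 4 fR V_g)]/2 = [53.9 − √(53.9² − 4×53.9×11)]/2 = 15.4 m/s
Supergeostrophic (V > V_g = 11 m/s), as expected around a high.
Converting: 15.4 m/s × 3.6 = 55.4 km/h

55.4 km/h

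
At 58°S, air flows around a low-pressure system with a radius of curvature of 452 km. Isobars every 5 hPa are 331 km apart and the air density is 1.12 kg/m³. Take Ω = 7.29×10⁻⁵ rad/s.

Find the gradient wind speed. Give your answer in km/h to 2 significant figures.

34 km/h

Coriolis parameter at 58°S:
f = 2Ω sin φ = 2 × 7.29×10⁻⁵ × sin 58° = 1.24×10⁻⁴ s⁻¹
Pressure gradient: |∂P/∂n| = 500 Pa / 331000 m = 1.51×10⁻³ Pa/m
Geostrophic speed: V_g = |∂P/∂n|/(fρ) = 1.51×10⁻³/(1.24×10⁻⁴ × 1.12) = 10.9 m/s
Around a low, centrifugal force acts outward with Coriolis, so pressure-gradient force balances both:
(1/ρ)|∂P/∂n| = fV + V²/R  →  V² + fR·V − fR·V_g = 0
With fR = 1.24×10⁻⁴ × 452×10³ m = 55.9 m/s:
V = [−fR + √((fR)² + 4 fR V_g)]/2 = [−55.9 + √(55.9² + 4×55.9×10.9)]/2 = 9.35 m/s
Subgeostrophic (V < V_g = 10.9 m/s), as expected around a low.
Converting: 9.35 m/s × 3.6 = 34 km/h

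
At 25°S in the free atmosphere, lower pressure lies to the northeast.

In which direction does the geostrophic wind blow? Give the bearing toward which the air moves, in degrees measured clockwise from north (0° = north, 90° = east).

The pressure-gradient force points toward the northeast (bearing 045°).
Geostrophic balance: in the Southern Hemisphere the Coriolis force deflects motion to the left, so the geostrophic wind blows 90° to the left of the pressure-gradient force (low pressure on the right).
Rotating 045° by 90° counterclockwise gives 315° — the wind blows toward the northwest.

315°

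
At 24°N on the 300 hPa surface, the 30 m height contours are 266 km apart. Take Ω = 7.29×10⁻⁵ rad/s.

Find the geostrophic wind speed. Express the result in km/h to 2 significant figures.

67 km/h

Coriolis parameter at 24°N:
f = 2Ω sin φ = 2 × 7.29×10⁻⁵ × sin 24° = 5.93×10⁻⁵ s⁻¹
Height gradient: |∂Z/∂n| = 30 m / 266000 m = 1.13×10⁻⁴
On a pressure surface, geostrophic balance gives V_g = (g/f)|∂Z/∂n|:
V_g = 9.81 × 1.13×10⁻⁴ / 5.93×10⁻⁵ = 18.7 m/s
Converting: 18.7 m/s × 3.6 = 67 km/h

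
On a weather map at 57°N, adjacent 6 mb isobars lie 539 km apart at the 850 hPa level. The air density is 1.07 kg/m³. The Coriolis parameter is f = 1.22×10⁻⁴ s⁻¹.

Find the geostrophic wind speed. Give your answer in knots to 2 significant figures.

Pressure gradient: |∂P/∂n| = 600 Pa / 539000 m = 1.11×10⁻³ Pa/m
Geostrophic balance (pressure-gradient force = Coriolis force):
V_g = (1/(fρ)) |∂P/∂n| = 1.11×10⁻³ / (1.22×10⁻⁴ × 1.07) = 8.53 m/s
Converting: 8.53 m/s × 1.944 = 17 knots

17 knots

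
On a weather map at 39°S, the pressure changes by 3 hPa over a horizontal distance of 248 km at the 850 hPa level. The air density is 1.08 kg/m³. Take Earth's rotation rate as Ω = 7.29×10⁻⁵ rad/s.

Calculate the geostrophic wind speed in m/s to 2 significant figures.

Coriolis parameter at 39°S:
f = 2Ω sin φ = 2 × 7.29×10⁻⁵ × sin 39° = 9.18×10⁻⁵ s⁻¹
Pressure gradient: |∂P/∂n| = 300 Pa / 248000 m = 1.21×10⁻³ Pa/m
Geostrophic balance (pressure-gradient force = Coriolis force):
V_g = (1/(fρ)) |∂P/∂n| = 1.21×10⁻³ / (9.18×10⁻⁵ × 1.08) = 12.2 m/s

12 m/s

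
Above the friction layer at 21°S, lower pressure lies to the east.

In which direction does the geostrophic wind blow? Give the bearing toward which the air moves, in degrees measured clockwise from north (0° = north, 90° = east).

The pressure-gradient force points toward the east (bearing 090°).
Geostrophic balance: in the Southern Hemisphere the Coriolis force deflects motion to the left, so the geostrophic wind blows 90° to the left of the pressure-gradient force (low pressure on the right).
Rotating 090° by 90° counterclockwise gives 000° — the wind blows toward the north.

000°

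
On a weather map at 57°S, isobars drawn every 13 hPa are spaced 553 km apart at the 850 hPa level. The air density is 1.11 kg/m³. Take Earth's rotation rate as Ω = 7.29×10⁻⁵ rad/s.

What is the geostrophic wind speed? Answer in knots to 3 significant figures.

Coriolis parameter at 57°S:
f = 2Ω sin φ = 2 × 7.29×10⁻⁵ × sin 57° = 1.22×10⁻⁴ s⁻¹
Pressure gradient: |∂P/∂n| = 1300 Pa / 553000 m = 2.35×10⁻³ Pa/m
Geostrophic balance (pressure-gradient force = Coriolis force):
V_g = (1/(fρ)) |∂P/∂n| = 2.35×10⁻³ / (1.22×10⁻⁴ × 1.11) = 17.3 m/s
Converting: 17.3 m/s × 1.944 = 33.7 knots

33.7 knots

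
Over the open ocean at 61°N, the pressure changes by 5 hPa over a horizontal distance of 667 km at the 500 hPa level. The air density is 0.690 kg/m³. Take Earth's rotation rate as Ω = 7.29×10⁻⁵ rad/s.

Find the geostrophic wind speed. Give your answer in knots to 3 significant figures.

16.6 knots

Coriolis parameter at 61°N:
f = 2Ω sin φ = 2 × 7.29×10⁻⁵ × sin 61° = 1.28×10⁻⁴ s⁻¹
Pressure gradient: |∂P/∂n| = 500 Pa / 667000 m = 7.50×10⁻⁴ Pa/m
Geostrophic balance (pressure-gradient force = Coriolis force):
V_g = (1/(fρ)) |∂P/∂n| = 7.50×10⁻⁴ / (1.28×10⁻⁴ × 0.690) = 8.52 m/s
Converting: 8.52 m/s × 1.944 = 16.6 knots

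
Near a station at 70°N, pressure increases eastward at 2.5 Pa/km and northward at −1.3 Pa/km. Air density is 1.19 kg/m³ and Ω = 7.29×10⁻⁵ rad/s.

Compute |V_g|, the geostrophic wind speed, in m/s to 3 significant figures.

17.3 m/s

Coriolis parameter at 70°N:
f = 2Ω sin φ = 2 × 7.29×10⁻⁵ × sin 70° = 1.37×10⁻⁴ s⁻¹
Component geostrophic relations (x east, y north):
u_g = −(1/(fρ)) ∂P/∂y,  v_g = (1/(fρ)) ∂P/∂x
u_g = −(−1.3×10⁻³)/(1.37×10⁻⁴ × 1.19) = 7.97 m/s;  v_g = (2.5×10⁻³)/(1.37×10⁻⁴ × 1.19) = 15.3 m/s
|V_g| = √(u_g² + v_g²) = 17.3 m/s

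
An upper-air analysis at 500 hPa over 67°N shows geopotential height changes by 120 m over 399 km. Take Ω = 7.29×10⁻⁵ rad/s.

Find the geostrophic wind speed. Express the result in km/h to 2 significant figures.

79 km/h

Coriolis parameter at 67°N:
f = 2Ω sin φ = 2 × 7.29×10⁻⁵ × sin 67° = 1.34×10⁻⁴ s⁻¹
Height gradient: |∂Z/∂n| = 120 m / 399000 m = 3.01×10⁻⁴
On a pressure surface, geostrophic balance gives V_g = (g/f)|∂Z/∂n|:
V_g = 9.81 × 3.01×10⁻⁴ / 1.34×10⁻⁴ = 22.0 m/s
Converting: 22.0 m/s × 3.6 = 79 km/h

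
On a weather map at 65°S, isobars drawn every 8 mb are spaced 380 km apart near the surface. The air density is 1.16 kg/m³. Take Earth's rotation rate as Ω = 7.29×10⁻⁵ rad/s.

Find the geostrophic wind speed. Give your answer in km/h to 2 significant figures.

49 km/h

Coriolis parameter at 65°S:
f = 2Ω sin φ = 2 × 7.29×10⁻⁵ × sin 65° = 1.32×10⁻⁴ s⁻¹
Pressure gradient: |∂P/∂n| = 800 Pa / 380000 m = 2.11×10⁻³ Pa/m
Geostrophic balance (pressure-gradient force = Coriolis force):
V_g = (1/(fρ)) |∂P/∂n| = 2.11×10⁻³ / (1.32×10⁻⁴ × 1.16) = 13.7 m/s
Converting: 13.7 m/s × 3.6 = 49 km/h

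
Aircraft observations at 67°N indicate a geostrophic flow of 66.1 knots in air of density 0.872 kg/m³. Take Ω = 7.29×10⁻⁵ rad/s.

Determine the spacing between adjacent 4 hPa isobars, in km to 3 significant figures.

Coriolis parameter at 67°N:
f = 2Ω sin φ = 2 × 7.29×10⁻⁵ × sin 67° = 1.34×10⁻⁴ s⁻¹
Wind speed in SI: 66.1 knots = 34.0 m/s
Geostrophic balance rearranged: |∂P/∂n| = f ρ V_g
|∂P/∂n| = 1.34×10⁻⁴ × 0.872 × 34.0 = 3.98×10⁻³ Pa/m
Isobar spacing: Δn = ΔP/|∂P/∂n| = 400 Pa / 3.98×10⁻³ Pa/m = 100513 m ≈ 101 km

101 km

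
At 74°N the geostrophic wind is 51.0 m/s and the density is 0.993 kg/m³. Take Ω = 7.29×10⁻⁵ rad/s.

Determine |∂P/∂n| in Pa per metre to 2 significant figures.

Coriolis parameter at 74°N:
f = 2Ω sin φ = 2 × 7.29×10⁻⁵ × sin 74° = 1.40×10⁻⁴ s⁻¹
Geostrophic balance rearranged: |∂P/∂n| = f ρ V_g
|∂P/∂n| = 1.40×10⁻⁴ × 0.993 × 51.0 = 7.10×10⁻³ Pa/m

7.1×10⁻³ Pa/m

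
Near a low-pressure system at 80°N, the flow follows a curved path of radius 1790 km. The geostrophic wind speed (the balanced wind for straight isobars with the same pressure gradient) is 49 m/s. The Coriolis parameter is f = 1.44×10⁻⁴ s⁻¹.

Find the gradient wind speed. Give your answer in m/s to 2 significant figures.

42 m/s

Around a low, centrifugal force acts outward with Coriolis, so pressure-gradient force balances both:
(1/ρ)|∂P/∂n| = fV + V²/R  →  V² + fR·V − fR·V_g = 0
With fR = 1.44×10⁻⁴ × 1790×10³ m = 258 m/s:
V = [−fR + √((fR)² + 4 fR V_g)]/2 = [−258 + √(258² + 4×258×49)]/2 = 42.1 m/s
Subgeostrophic (V < V_g = 49 m/s), as expected around a low.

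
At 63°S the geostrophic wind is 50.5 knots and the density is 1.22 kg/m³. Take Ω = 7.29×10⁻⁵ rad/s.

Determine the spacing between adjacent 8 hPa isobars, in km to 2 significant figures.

Coriolis parameter at 63°S:
f = 2Ω sin φ = 2 × 7.29×10⁻⁵ × sin 63° = 1.30×10⁻⁴ s⁻¹
Wind speed in SI: 50.5 knots = 26.0 m/s
Geostrophic balance rearranged: |∂P/∂n| = f ρ V_g
|∂P/∂n| = 1.30×10⁻⁴ × 1.22 × 26.0 = 4.12×10⁻³ Pa/m
Isobar spacing: Δn = ΔP/|∂P/∂n| = 800 Pa / 4.12×10⁻³ Pa/m = 194295 m ≈ 190 km

190 km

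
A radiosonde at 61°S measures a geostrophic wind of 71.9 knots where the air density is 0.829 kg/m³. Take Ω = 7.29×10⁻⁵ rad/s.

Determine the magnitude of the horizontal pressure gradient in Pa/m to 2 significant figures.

3.9×10⁻³ Pa/m

Coriolis parameter at 61°S:
f = 2Ω sin φ = 2 × 7.29×10⁻⁵ × sin 61° = 1.28×10⁻⁴ s⁻¹
Wind speed in SI: 71.9 knots = 37.0 m/s
Geostrophic balance rearranged: |∂P/∂n| = f ρ V_g
|∂P/∂n| = 1.28×10⁻⁴ × 0.829 × 37.0 = 3.91×10⁻³ Pa/m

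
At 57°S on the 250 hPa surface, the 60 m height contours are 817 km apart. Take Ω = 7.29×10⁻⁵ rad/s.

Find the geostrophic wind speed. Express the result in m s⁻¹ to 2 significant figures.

5.9 m s⁻¹

Coriolis parameter at 57°S:
f = 2Ω sin φ = 2 × 7.29×10⁻⁵ × sin 57° = 1.22×10⁻⁴ s⁻¹
Height gradient: |∂Z/∂n| = 60 m / 817000 m = 7.34×10⁻⁵
On a pressure surface, geostrophic balance gives V_g = (g/f)|∂Z/∂n|:
V_g = 9.81 × 7.34×10⁻⁵ / 1.22×10⁻⁴ = 5.89 m/s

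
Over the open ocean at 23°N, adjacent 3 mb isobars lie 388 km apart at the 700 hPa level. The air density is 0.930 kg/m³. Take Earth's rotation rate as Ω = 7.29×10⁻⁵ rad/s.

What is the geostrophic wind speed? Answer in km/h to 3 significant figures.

Coriolis parameter at 23°N:
f = 2Ω sin φ = 2 × 7.29×10⁻⁵ × sin 23° = 5.70×10⁻⁵ s⁻¹
Pressure gradient: |∂P/∂n| = 300 Pa / 388000 m = 7.73×10⁻⁴ Pa/m
Geostrophic balance (pressure-gradient force = Coriolis force):
V_g = (1/(fρ)) |∂P/∂n| = 7.73×10⁻⁴ / (5.70×10⁻⁵ × 0.930) = 14.6 m/s
Converting: 14.6 m/s × 3.6 = 52.5 km/h

52.5 km/h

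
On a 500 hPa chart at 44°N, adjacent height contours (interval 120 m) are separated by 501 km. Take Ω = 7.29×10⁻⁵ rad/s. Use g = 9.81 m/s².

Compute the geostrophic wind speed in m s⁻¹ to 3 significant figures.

23.2 m s⁻¹

Coriolis parameter at 44°N:
f = 2Ω sin φ = 2 × 7.29×10⁻⁵ × sin 44° = 1.01×10⁻⁴ s⁻¹
Height gradient: |∂Z/∂n| = 120 m / 501000 m = 2.40×10⁻⁴
On a pressure surface, geostrophic balance gives V_g = (g/f)|∂Z/∂n|:
V_g = 9.81 × 2.40×10⁻⁴ / 1.01×10⁻⁴ = 23.2 m/s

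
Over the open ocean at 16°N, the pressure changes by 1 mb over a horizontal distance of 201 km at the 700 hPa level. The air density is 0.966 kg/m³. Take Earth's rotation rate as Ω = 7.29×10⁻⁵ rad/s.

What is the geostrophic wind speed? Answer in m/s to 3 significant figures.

12.8 m/s

Coriolis parameter at 16°N:
f = 2Ω sin φ = 2 × 7.29×10⁻⁵ × sin 16° = 4.02×10⁻⁵ s⁻¹
Pressure gradient: |∂P/∂n| = 100 Pa / 201000 m = 4.98×10⁻⁴ Pa/m
Geostrophic balance (pressure-gradient force = Coriolis force):
V_g = (1/(fρ)) |∂P/∂n| = 4.98×10⁻⁴ / (4.02×10⁻⁵ × 0.966) = 12.8 m/s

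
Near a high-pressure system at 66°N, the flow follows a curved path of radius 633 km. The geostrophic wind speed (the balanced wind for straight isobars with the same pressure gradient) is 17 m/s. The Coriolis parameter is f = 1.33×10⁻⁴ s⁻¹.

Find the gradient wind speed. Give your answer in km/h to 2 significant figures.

85 km/h

Around a high, pressure-gradient force acts outward with centrifugal, so Coriolis balances both:
fV = (1/ρ)|∂P/∂n| + V²/R  →  V² − fR·V + fR·V_g = 0
With fR = 1.33×10⁻⁴ × 633×10³ m = 84.2 m/s:
V = [fR − √((fR)² − 4 fR V_g)]/2 = [84.2 − √(84.2² − 4×84.2×17)]/2 = 23.6 m/s
Supergeostrophic (V > V_g = 17 m/s), as expected around a high.
Converting: 23.6 m/s × 3.6 = 85 km/h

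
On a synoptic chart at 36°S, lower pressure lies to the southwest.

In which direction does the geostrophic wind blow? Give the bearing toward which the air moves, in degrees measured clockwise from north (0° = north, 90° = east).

The pressure-gradient force points toward the southwest (bearing 225°).
Geostrophic balance: in the Southern Hemisphere the Coriolis force deflects motion to the left, so the geostrophic wind blows 90° to the left of the pressure-gradient force (low pressure on the right).
Rotating 225° by 90° counterclockwise gives 135° — the wind blows toward the southeast.

135°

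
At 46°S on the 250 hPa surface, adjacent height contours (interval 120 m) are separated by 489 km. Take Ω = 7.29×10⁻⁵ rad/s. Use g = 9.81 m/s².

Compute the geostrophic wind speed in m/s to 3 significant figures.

23.0 m/s

Coriolis parameter at 46°S:
f = 2Ω sin φ = 2 × 7.29×10⁻⁵ × sin 46° = 1.05×10⁻⁴ s⁻¹
Height gradient: |∂Z/∂n| = 120 m / 489000 m = 2.45×10⁻⁴
On a pressure surface, geostrophic balance gives V_g = (g/f)|∂Z/∂n|:
V_g = 9.81 × 2.45×10⁻⁴ / 1.05×10⁻⁴ = 23.0 m/s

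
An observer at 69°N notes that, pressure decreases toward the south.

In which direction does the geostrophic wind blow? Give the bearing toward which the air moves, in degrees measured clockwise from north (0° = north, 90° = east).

270°

The pressure-gradient force points toward the south (bearing 180°).
Geostrophic balance: in the Northern Hemisphere the Coriolis force deflects motion to the right, so the geostrophic wind blows 90° to the right of the pressure-gradient force (low pressure on the left).
Rotating 180° by 90° clockwise gives 270° — the wind blows toward the west.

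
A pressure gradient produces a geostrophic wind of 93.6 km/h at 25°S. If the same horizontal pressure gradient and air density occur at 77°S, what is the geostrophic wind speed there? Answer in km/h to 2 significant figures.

41 km/h

With the same pressure gradient and density, V_g ∝ 1/f ∝ 1/sin φ.
V₂ = V₁ · sin φ₁ / sin φ₂ = 93.6 × sin 25° / sin 77°
V₂ = 93.6 × 0.4226/0.9744 = 41 km/h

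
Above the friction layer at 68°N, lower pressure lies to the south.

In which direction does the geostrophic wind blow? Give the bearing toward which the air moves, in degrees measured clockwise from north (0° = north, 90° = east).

The pressure-gradient force points toward the south (bearing 180°).
Geostrophic balance: in the Northern Hemisphere the Coriolis force deflects motion to the right, so the geostrophic wind blows 90° to the right of the pressure-gradient force (low pressure on the left).
Rotating 180° by 90° clockwise gives 270° — the wind blows toward the west.

270°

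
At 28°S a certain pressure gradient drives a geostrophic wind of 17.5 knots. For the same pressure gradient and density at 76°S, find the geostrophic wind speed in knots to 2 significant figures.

With the same pressure gradient and density, V_g ∝ 1/f ∝ 1/sin φ.
V₂ = V₁ · sin φ₁ / sin φ₂ = 17.5 × sin 28° / sin 76°
V₂ = 17.5 × 0.4695/0.9703 = 8.5 knots

8.5 knots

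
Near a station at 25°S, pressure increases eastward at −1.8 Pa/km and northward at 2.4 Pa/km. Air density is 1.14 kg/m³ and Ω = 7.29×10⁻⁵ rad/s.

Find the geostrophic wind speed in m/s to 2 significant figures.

Coriolis parameter at 25°S:
f = 2Ω sin φ = 2 × 7.29×10⁻⁵ × sin 25° = 6.16×10⁻⁵ s⁻¹
In the Southern Hemisphere f is negative: f = −6.16×10⁻⁵ s⁻¹.
Component geostrophic relations (x east, y north):
u_g = −(1/(fρ)) ∂P/∂y,  v_g = (1/(fρ)) ∂P/∂x
u_g = −(2.4×10⁻³)/(−6.16×10⁻⁵ × 1.14) = 34.2 m/s;  v_g = (−1.8×10⁻³)/(−6.16×10⁻⁵ × 1.14) = 25.6 m/s
|V_g| = √(u_g² + v_g²) = 42.7 m/s

43 m/s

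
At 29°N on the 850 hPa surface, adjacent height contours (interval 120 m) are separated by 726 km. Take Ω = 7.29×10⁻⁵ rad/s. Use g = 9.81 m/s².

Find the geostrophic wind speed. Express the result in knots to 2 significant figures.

Coriolis parameter at 29°N:
f = 2Ω sin φ = 2 × 7.29×10⁻⁵ × sin 29° = 7.07×10⁻⁵ s⁻¹
Height gradient: |∂Z/∂n| = 120 m / 726000 m = 1.65×10⁻⁴
On a pressure surface, geostrophic balance gives V_g = (g/f)|∂Z/∂n|:
V_g = 9.81 × 1.65×10⁻⁴ / 7.07×10⁻⁵ = 22.9 m/s
Converting: 22.9 m/s × 1.944 = 45 knots

45 knots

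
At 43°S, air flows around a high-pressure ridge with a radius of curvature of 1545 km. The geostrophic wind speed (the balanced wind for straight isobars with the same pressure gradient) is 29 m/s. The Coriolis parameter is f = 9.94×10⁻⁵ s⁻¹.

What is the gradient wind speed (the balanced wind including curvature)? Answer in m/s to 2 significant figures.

Around a high, pressure-gradient force acts outward with centrifugal, so Coriolis balances both:
fV = (1/ρ)|∂P/∂n| + V²/R  →  V² − fR·V + fR·V_g = 0
With fR = 9.94×10⁻⁵ × 1545×10³ m = 154 m/s:
V = [fR − √((fR)² − 4 fR V_g)]/2 = [154 − √(154² − 4×154×29)]/2 = 38.8 m/s
Supergeostrophic (V > V_g = 29 m/s), as expected around a high.

39 m/s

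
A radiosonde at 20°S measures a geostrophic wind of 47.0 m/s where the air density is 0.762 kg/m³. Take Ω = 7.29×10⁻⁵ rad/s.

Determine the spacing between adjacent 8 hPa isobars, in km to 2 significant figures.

450 km

Coriolis parameter at 20°S:
f = 2Ω sin φ = 2 × 7.29×10⁻⁵ × sin 20° = 4.99×10⁻⁵ s⁻¹
Geostrophic balance rearranged: |∂P/∂n| = f ρ V_g
|∂P/∂n| = 4.99×10⁻⁵ × 0.762 × 47.0 = 1.79×10⁻³ Pa/m
Isobar spacing: Δn = ΔP/|∂P/∂n| = 800 Pa / 1.79×10⁻³ Pa/m = 447948 m ≈ 450 km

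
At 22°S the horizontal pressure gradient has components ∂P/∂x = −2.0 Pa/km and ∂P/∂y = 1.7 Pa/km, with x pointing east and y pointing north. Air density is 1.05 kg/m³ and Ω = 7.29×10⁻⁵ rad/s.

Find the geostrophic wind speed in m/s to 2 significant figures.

Coriolis parameter at 22°S:
f = 2Ω sin φ = 2 × 7.29×10⁻⁵ × sin 22° = 5.46×10⁻⁵ s⁻¹
In the Southern Hemisphere f is negative: f = −5.46×10⁻⁵ s⁻¹.
Component geostrophic relations (x east, y north):
u_g = −(1/(fρ)) ∂P/∂y,  v_g = (1/(fρ)) ∂P/∂x
u_g = −(1.7×10⁻³)/(−5.46×10⁻⁵ × 1.05) = 29.6 m/s;  v_g = (−2.0×10⁻³)/(−5.46×10⁻⁵ × 1.05) = 34.9 m/s
|V_g| = √(u_g² + v_g²) = 45.8 m/s

46 m/s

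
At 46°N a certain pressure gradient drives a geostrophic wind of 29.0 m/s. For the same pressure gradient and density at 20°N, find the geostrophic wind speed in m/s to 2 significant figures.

With the same pressure gradient and density, V_g ∝ 1/f ∝ 1/sin φ.
V₂ = V₁ · sin φ₁ / sin φ₂ = 29.0 × sin 46° / sin 20°
V₂ = 29.0 × 0.7193/0.3420 = 61 m/s

61 m/s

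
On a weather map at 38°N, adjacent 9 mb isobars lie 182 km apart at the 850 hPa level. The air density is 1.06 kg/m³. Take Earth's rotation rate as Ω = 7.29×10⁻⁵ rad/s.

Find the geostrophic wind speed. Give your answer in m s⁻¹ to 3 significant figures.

52.0 m s⁻¹

Coriolis parameter at 38°N:
f = 2Ω sin φ = 2 × 7.29×10⁻⁵ × sin 38° = 8.98×10⁻⁵ s⁻¹
Pressure gradient: |∂P/∂n| = 900 Pa / 182000 m = 4.95×10⁻³ Pa/m
Geostrophic balance (pressure-gradient force = Coriolis force):
V_g = (1/(fρ)) |∂P/∂n| = 4.95×10⁻³ / (8.98×10⁻⁵ × 1.06) = 52.0 m/s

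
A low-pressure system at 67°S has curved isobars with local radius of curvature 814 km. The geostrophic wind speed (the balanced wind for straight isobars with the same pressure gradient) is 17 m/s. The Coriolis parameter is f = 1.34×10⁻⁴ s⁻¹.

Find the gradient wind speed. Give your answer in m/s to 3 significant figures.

15.0 m/s

Around a low, centrifugal force acts outward with Coriolis, so pressure-gradient force balances both:
(1/ρ)|∂P/∂n| = fV + V²/R  →  V² + fR·V − fR·V_g = 0
With fR = 1.34×10⁻⁴ × 814×10³ m = 109 m/s:
V = [−fR + √((fR)² + 4 fR V_g)]/2 = [−109 + √(109² + 4×109×17)]/2 = 15 m/s
Subgeostrophic (V < V_g = 17 m/s), as expected around a low.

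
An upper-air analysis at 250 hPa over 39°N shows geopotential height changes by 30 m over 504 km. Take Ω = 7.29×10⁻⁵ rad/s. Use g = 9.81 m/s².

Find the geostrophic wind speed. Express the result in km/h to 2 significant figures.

23 km/h

Coriolis parameter at 39°N:
f = 2Ω sin φ = 2 × 7.29×10⁻⁵ × sin 39° = 9.18×10⁻⁵ s⁻¹
Height gradient: |∂Z/∂n| = 30 m / 504000 m = 5.95×10⁻⁵
On a pressure surface, geostrophic balance gives V_g = (g/f)|∂Z/∂n|:
V_g = 9.81 × 5.95×10⁻⁵ / 9.18×10⁻⁵ = 6.36 m/s
Converting: 6.36 m/s × 3.6 = 23 km/h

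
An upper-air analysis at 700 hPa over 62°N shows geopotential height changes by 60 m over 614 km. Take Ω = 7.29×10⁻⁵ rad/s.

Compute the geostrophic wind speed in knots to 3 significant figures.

Coriolis parameter at 62°N:
f = 2Ω sin φ = 2 × 7.29×10⁻⁵ × sin 62° = 1.29×10⁻⁴ s⁻¹
Height gradient: |∂Z/∂n| = 60 m / 614000 m = 9.77×10⁻⁵
On a pressure surface, geostrophic balance gives V_g = (g/f)|∂Z/∂n|:
V_g = 9.81 × 9.77×10⁻⁵ / 1.29×10⁻⁴ = 7.45 m/s
Converting: 7.45 m/s × 1.944 = 14.5 knots

14.5 knots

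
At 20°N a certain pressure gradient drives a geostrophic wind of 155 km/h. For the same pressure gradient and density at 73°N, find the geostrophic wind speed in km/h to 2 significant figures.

With the same pressure gradient and density, V_g ∝ 1/f ∝ 1/sin φ.
V₂ = V₁ · sin φ₁ / sin φ₂ = 155 × sin 20° / sin 73°
V₂ = 155 × 0.3420/0.9563 = 55 km/h

55 km/h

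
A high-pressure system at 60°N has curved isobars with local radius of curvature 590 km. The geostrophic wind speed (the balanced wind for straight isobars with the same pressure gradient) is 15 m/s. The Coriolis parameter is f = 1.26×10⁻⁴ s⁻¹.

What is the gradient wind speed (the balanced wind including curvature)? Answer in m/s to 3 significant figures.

20.8 m/s

Around a high, pressure-gradient force acts outward with centrifugal, so Coriolis balances both:
fV = (1/ρ)|∂P/∂n| + V²/R  →  V² − fR·V + fR·V_g = 0
With fR = 1.26×10⁻⁴ × 590×10³ m = 74.3 m/s:
V = [fR − √((fR)² − 4 fR V_g)]/2 = [74.3 − √(74.3² − 4×74.3×15)]/2 = 20.8 m/s
Supergeostrophic (V > V_g = 15 m/s), as expected around a high.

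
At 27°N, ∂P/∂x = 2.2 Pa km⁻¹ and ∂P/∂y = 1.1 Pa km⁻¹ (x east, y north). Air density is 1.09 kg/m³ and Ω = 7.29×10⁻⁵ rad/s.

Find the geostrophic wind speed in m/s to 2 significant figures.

Coriolis parameter at 27°N:
f = 2Ω sin φ = 2 × 7.29×10⁻⁵ × sin 27° = 6.62×10⁻⁵ s⁻¹
Component geostrophic relations (x east, y north):
u_g = −(1/(fρ)) ∂P/∂y,  v_g = (1/(fρ)) ∂P/∂x
u_g = −(1.1×10⁻³)/(6.62×10⁻⁵ × 1.09) = −15.2 m/s;  v_g = (2.2×10⁻³)/(6.62×10⁻⁵ × 1.09) = 30.5 m/s
|V_g| = √(u_g² + v_g²) = 34.1 m/s

34 m/s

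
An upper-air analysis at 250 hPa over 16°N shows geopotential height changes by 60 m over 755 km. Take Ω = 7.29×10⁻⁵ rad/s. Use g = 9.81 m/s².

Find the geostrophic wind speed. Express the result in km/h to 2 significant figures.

70 km/h

Coriolis parameter at 16°N:
f = 2Ω sin φ = 2 × 7.29×10⁻⁵ × sin 16° = 4.02×10⁻⁵ s⁻¹
Height gradient: |∂Z/∂n| = 60 m / 755000 m = 7.95×10⁻⁵
On a pressure surface, geostrophic balance gives V_g = (g/f)|∂Z/∂n|:
V_g = 9.81 × 7.95×10⁻⁵ / 4.02×10⁻⁵ = 19.4 m/s
Converting: 19.4 m/s × 3.6 = 70 km/h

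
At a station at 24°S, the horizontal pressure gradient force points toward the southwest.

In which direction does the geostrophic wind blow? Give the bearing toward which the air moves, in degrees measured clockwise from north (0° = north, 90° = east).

The pressure-gradient force points toward the southwest (bearing 225°).
Geostrophic balance: in the Southern Hemisphere the Coriolis force deflects motion to the left, so the geostrophic wind blows 90° to the left of the pressure-gradient force (low pressure on the right).
Rotating 225° by 90° counterclockwise gives 135° — the wind blows toward the southeast.

135°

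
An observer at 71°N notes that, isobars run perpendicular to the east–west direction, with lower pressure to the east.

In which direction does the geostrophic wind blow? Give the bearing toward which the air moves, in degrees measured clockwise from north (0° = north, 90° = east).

The pressure-gradient force points toward the east (bearing 090°).
Geostrophic balance: in the Northern Hemisphere the Coriolis force deflects motion to the right, so the geostrophic wind blows 90° to the right of the pressure-gradient force (low pressure on the left).
Rotating 090° by 90° clockwise gives 180° — the wind blows toward the south.

180°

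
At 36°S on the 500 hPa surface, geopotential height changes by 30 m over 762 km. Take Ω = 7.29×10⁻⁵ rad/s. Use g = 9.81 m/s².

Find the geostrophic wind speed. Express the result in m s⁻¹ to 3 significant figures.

Coriolis parameter at 36°S:
f = 2Ω sin φ = 2 × 7.29×10⁻⁵ × sin 36° = 8.57×10⁻⁵ s⁻¹
Height gradient: |∂Z/∂n| = 30 m / 762000 m = 3.94×10⁻⁵
On a pressure surface, geostrophic balance gives V_g = (g/f)|∂Z/∂n|:
V_g = 9.81 × 3.94×10⁻⁵ / 8.57×10⁻⁵ = 4.51 m/s

4.51 m s⁻¹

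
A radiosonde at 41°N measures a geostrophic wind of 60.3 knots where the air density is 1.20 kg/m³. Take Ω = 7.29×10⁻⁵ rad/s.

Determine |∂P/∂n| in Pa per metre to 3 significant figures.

Coriolis parameter at 41°N:
f = 2Ω sin φ = 2 × 7.29×10⁻⁵ × sin 41° = 9.57×10⁻⁵ s⁻¹
Wind speed in SI: 60.3 knots = 31.0 m/s
Geostrophic balance rearranged: |∂P/∂n| = f ρ V_g
|∂P/∂n| = 9.57×10⁻⁵ × 1.20 × 31.0 = 3.56×10⁻³ Pa/m

3.56×10⁻³ Pa/m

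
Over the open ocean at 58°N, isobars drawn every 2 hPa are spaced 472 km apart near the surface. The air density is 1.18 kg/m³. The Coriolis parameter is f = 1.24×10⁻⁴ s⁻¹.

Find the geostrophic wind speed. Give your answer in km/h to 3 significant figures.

10.4 km/h

Pressure gradient: |∂P/∂n| = 200 Pa / 472000 m = 4.24×10⁻⁴ Pa/m
Geostrophic balance (pressure-gradient force = Coriolis force):
V_g = (1/(fρ)) |∂P/∂n| = 4.24×10⁻⁴ / (1.24×10⁻⁴ × 1.18) = 2.90 m/s
Converting: 2.90 m/s × 3.6 = 10.4 km/h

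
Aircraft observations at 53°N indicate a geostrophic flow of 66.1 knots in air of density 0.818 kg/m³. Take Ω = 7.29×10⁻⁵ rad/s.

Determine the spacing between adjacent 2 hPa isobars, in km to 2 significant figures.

62 km

Coriolis parameter at 53°N:
f = 2Ω sin φ = 2 × 7.29×10⁻⁵ × sin 53° = 1.16×10⁻⁴ s⁻¹
Wind speed in SI: 66.1 knots = 34.0 m/s
Geostrophic balance rearranged: |∂P/∂n| = f ρ V_g
|∂P/∂n| = 1.16×10⁻⁴ × 0.818 × 34.0 = 3.24×10⁻³ Pa/m
Isobar spacing: Δn = ΔP/|∂P/∂n| = 200 Pa / 3.24×10⁻³ Pa/m = 61749 m ≈ 62 km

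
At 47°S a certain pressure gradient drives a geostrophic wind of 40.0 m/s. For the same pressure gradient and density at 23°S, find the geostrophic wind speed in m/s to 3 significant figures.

74.9 m/s

With the same pressure gradient and density, V_g ∝ 1/f ∝ 1/sin φ.
V₂ = V₁ · sin φ₁ / sin φ₂ = 40.0 × sin 47° / sin 23°
V₂ = 40.0 × 0.7314/0.3907 = 74.9 m/s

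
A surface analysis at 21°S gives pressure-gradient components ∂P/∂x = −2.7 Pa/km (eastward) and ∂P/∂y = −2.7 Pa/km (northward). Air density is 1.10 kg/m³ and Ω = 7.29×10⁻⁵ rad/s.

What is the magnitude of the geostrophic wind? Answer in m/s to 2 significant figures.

66 m/s

Coriolis parameter at 21°S:
f = 2Ω sin φ = 2 × 7.29×10⁻⁵ × sin 21° = 5.23×10⁻⁵ s⁻¹
In the Southern Hemisphere f is negative: f = −5.23×10⁻⁵ s⁻¹.
Component geostrophic relations (x east, y north):
u_g = −(1/(fρ)) ∂P/∂y,  v_g = (1/(fρ)) ∂P/∂x
u_g = −(−2.7×10⁻³)/(−5.23×10⁻⁵ × 1.10) = −47.0 m/s;  v_g = (−2.7×10⁻³)/(−5.23×10⁻⁵ × 1.10) = 47.0 m/s
|V_g| = √(u_g² + v_g²) = 66.4 m/s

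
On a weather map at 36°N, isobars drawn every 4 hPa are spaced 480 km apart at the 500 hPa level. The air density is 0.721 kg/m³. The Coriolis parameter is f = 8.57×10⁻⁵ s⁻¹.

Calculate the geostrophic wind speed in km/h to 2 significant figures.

49 km/h

Pressure gradient: |∂P/∂n| = 400 Pa / 480000 m = 8.33×10⁻⁴ Pa/m
Geostrophic balance (pressure-gradient force = Coriolis force):
V_g = (1/(fρ)) |∂P/∂n| = 8.33×10⁻⁴ / (8.57×10⁻⁵ × 0.721) = 13.5 m/s
Converting: 13.5 m/s × 3.6 = 49 km/h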